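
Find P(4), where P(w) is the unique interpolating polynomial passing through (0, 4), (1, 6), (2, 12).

L_0(4) = (3)·(2)/[(-1)·(-2)] = 3
L_1(4) = (4)·(2)/[(1)·(-1)] = -8
L_2(4) = (4)·(3)/[(2)·(1)] = 6
Sum: 4·(3) + 6·(-8) + 12·(6) = 36

36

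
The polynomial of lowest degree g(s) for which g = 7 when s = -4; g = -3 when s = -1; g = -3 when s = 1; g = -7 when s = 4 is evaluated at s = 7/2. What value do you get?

-171/32

Evaluate each Lagrange basis at s = 7/2:
L_0(7/2) = (9/2)·(5/2)·(-1/2)/[(-3)·(-5)·(-8)] = 3/64
L_1(7/2) = (15/2)·(5/2)·(-1/2)/[(3)·(-2)·(-5)] = -5/16
L_2(7/2) = (15/2)·(9/2)·(-1/2)/[(5)·(2)·(-3)] = 9/16
L_3(7/2) = (15/2)·(9/2)·(5/2)/[(8)·(5)·(3)] = 45/64
Sum: 7·(3/64) + (-3)·(-5/16) + (-3)·(9/16) + (-7)·(45/64) = -171/32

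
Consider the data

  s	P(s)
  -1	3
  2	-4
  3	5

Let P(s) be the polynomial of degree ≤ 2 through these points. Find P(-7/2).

Evaluate each Lagrange basis at s = -7/2:
L_0(-7/2) = (-11/2)·(-13/2)/[(-3)·(-4)] = 143/48
L_1(-7/2) = (-5/2)·(-13/2)/[(3)·(-1)] = -65/12
L_2(-7/2) = (-5/2)·(-11/2)/[(4)·(1)] = 55/16
Sum: 3·(143/48) + (-4)·(-65/12) + 5·(55/16) = 1147/24

1147/24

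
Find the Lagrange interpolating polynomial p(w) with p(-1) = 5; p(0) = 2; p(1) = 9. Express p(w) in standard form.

Build the Lagrange basis polynomials:
L_0(w) = w(w - 1) / [2] = (1/2)w^2 - (1/2)w
L_1(w) = (w + 1)(w - 1) / [-1] = -w^2 + 1
L_2(w) = (w + 1)w / [2] = (1/2)w^2 + (1/2)w
p(w) = 5·L_0 + 2·L_1 + 9·L_2
  5·L_0(w) = (5/2)w^2 - (5/2)w
  2·L_1(w) = -2w^2 + 2
  9·L_2(w) = (9/2)w^2 + (9/2)w
Adding term by term: 5w^2 + 2w + 2

p(w) = 5w^2 + 2w + 2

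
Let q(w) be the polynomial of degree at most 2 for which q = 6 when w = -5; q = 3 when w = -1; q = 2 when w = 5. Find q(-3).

Using Newton's divided-difference form:
q[-5,-1] = (3 - 6) / (-1 - (-5)) = -3/4
q[-1,5] = (2 - 3) / (5 - (-1)) = -1/6
q[-5,-1,5] = (-1/6 - (-3/4)) / (5 - (-5)) = 7/120
q(-3) = 6 + (-3/4)·(2) + (7/120)·(2)·(-2) = 64/15

64/15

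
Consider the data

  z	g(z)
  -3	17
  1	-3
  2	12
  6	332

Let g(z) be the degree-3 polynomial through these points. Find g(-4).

12

Using Newton's divided-difference form:
g[-3,1] = (-3 - 17) / (1 - (-3)) = -5
g[1,2] = (12 - (-3)) / (2 - 1) = 15
g[2,6] = (332 - 12) / (6 - 2) = 80
g[-3,1,2] = (15 - (-5)) / (2 - (-3)) = 4
g[1,2,6] = (80 - 15) / (6 - 1) = 13
g[-3,1,2,6] = (13 - 4) / (6 - (-3)) = 1
g(-4) = 17 + (-5)·(-1) + 4·(-1)·(-5) + 1·(-1)·(-5)·(-6) = 12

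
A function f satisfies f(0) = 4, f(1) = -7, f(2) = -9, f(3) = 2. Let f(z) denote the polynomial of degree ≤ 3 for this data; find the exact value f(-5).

Evaluate each Lagrange basis at z = -5:
L_0(-5) = (-6)·(-7)·(-8)/[(-1)·(-2)·(-3)] = 56
L_1(-5) = (-5)·(-7)·(-8)/[(1)·(-1)·(-2)] = -140
L_2(-5) = (-5)·(-6)·(-8)/[(2)·(1)·(-1)] = 120
L_3(-5) = (-5)·(-6)·(-7)/[(3)·(2)·(1)] = -35
Sum: 4·(56) + (-7)·(-140) + (-9)·(120) + 2·(-35) = 54

54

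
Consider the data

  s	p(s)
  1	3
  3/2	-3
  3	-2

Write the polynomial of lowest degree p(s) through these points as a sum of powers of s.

Build the Lagrange basis polynomials:
L_0(s) = (s - 3/2)(s - 3) / [1] = s^2 - (9/2)s + 9/2
L_1(s) = (s - 1)(s - 3) / [-3/4] = -(4/3)s^2 + (16/3)s - 4
L_2(s) = (s - 1)(s - 3/2) / [3] = (1/3)s^2 - (5/6)s + 1/2
p(s) = 3·L_0 + (-3)·L_1 + (-2)·L_2
  3·L_0(s) = 3s^2 - (27/2)s + 27/2
  (-3)·L_1(s) = 4s^2 - 16s + 12
  (-2)·L_2(s) = -(2/3)s^2 + (5/3)s - 1
Adding term by term: (19/3)s^2 - (167/6)s + 49/2

p(s) = (19/3)s^2 - (167/6)s + 49/2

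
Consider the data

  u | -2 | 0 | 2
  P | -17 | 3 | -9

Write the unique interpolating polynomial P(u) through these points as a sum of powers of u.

Build the Lagrange basis polynomials:
L_0(u) = u(u - 2) / [8] = (1/8)u^2 - (1/4)u
L_1(u) = (u + 2)(u - 2) / [-4] = -(1/4)u^2 + 1
L_2(u) = (u + 2)u / [8] = (1/8)u^2 + (1/4)u
P(u) = (-17)·L_0 + 3·L_1 + (-9)·L_2
  (-17)·L_0(u) = -(17/8)u^2 + (17/4)u
  3·L_1(u) = -(3/4)u^2 + 3
  (-9)·L_2(u) = -(9/8)u^2 - (9/4)u
Adding term by term: -4u^2 + 2u + 3

P(u) = -4u^2 + 2u + 3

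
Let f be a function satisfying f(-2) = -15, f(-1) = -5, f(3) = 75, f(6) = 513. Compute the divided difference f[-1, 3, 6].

f[-1,3] = (75 - (-5)) / (3 - (-1)) = 20
f[3,6] = (513 - 75) / (6 - 3) = 146
f[-1,3,6] = (146 - 20) / (6 - (-1)) = 18

18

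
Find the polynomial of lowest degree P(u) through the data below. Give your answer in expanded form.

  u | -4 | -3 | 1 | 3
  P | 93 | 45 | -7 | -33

L_0(u) = (u + 3)(u - 1)(u - 3) / [-35] = -(1/35)u^3 + (1/35)u^2 + (9/35)u - 9/35
L_1(u) = (u + 4)(u - 1)(u - 3) / [24] = (1/24)u^3 - (13/24)u + 1/2
L_2(u) = (u + 4)(u + 3)(u - 3) / [-40] = -(1/40)u^3 - (1/10)u^2 + (9/40)u + 9/10
L_3(u) = (u + 4)(u + 3)(u - 1) / [84] = (1/84)u^3 + (1/14)u^2 + (5/84)u - 1/7
P(u) = 93·L_0 + 45·L_1 + (-7)·L_2 + (-33)·L_3
  93·L_0(u) = -(93/35)u^3 + (93/35)u^2 + (837/35)u - 837/35
  45·L_1(u) = (15/8)u^3 - (195/8)u + 45/2
  (-7)·L_2(u) = (7/40)u^3 + (7/10)u^2 - (63/40)u - 63/10
  (-33)·L_3(u) = -(11/28)u^3 - (33/14)u^2 - (55/28)u + 33/7
Adding term by term: -u^3 + u^2 - 4u - 3

P(u) = -u^3 + u^2 - 4u - 3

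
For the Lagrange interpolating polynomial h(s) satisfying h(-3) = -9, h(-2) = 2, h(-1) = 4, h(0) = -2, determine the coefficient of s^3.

The leading coefficient equals the top divided difference h[-3,-2,-1,0].
h[-3,-2] = (2 - (-9)) / (-2 - (-3)) = 11
h[-2,-1] = (4 - 2) / (-1 - (-2)) = 2
h[-1,0] = (-2 - 4) / (0 - (-1)) = -6
h[-3,-2,-1] = (2 - 11) / (-1 - (-3)) = -9/2
h[-2,-1,0] = (-6 - 2) / (0 - (-2)) = -4
h[-3,-2,-1,0] = (-4 - (-9/2)) / (0 - (-3)) = 1/6

1/6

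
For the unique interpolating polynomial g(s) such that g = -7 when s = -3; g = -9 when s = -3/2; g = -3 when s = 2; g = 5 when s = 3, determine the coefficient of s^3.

The leading coefficient equals the top divided difference g[-3,-3/2,2,3].
g[-3,-3/2] = (-9 - (-7)) / (-3/2 - (-3)) = -4/3
g[-3/2,2] = (-3 - (-9)) / (2 - (-3/2)) = 12/7
g[2,3] = (5 - (-3)) / (3 - 2) = 8
g[-3,-3/2,2] = (12/7 - (-4/3)) / (2 - (-3)) = 64/105
g[-3/2,2,3] = (8 - 12/7) / (3 - (-3/2)) = 88/63
g[-3,-3/2,2,3] = (88/63 - 64/105) / (3 - (-3)) = 124/945

124/945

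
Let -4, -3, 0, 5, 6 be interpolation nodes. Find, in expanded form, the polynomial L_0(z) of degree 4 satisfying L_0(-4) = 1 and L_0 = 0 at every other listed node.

L_0(z) = (z + 3)z(z - 5)(z - 6) / [(-1)·(-4)·(-9)·(-10)]
       = (z^4 - 8z^3 - 3z^2 + 90z) / (360)

L_0(z) = (1/360)z^4 - (1/45)z^3 - (1/120)z^2 + (1/4)z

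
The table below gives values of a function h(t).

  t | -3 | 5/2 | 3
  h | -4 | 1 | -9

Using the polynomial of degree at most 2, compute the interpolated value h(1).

226/11

Evaluate each Lagrange basis at t = 1:
L_0(1) = (-3/2)·(-2)/[(-11/2)·(-6)] = 1/11
L_1(1) = (4)·(-2)/[(11/2)·(-1/2)] = 32/11
L_2(1) = (4)·(-3/2)/[(6)·(1/2)] = -2
Sum: (-4)·(1/11) + 1·(32/11) + (-9)·(-2) = 226/11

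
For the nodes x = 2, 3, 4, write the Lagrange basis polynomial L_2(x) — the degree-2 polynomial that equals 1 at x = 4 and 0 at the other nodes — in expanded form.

L_2(x) = (x - 2)(x - 3) / [(2)·(1)]
       = (x^2 - 5x + 6) / (2)

L_2(x) = (1/2)x^2 - (5/2)x + 3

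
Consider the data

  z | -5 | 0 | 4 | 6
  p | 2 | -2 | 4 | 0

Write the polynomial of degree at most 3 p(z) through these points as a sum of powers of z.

Newton's divided differences:
p[-5,0] = (-2 - 2) / (0 - (-5)) = -4/5
p[0,4] = (4 - (-2)) / (4 - 0) = 3/2
p[4,6] = (0 - 4) / (6 - 4) = -2
p[-5,0,4] = (3/2 - (-4/5)) / (4 - (-5)) = 23/90
p[0,4,6] = (-2 - 3/2) / (6 - 0) = -7/12
p[-5,0,4,6] = (-7/12 - 23/90) / (6 - (-5)) = -151/1980
p(z) = 2 + (-4/5)·(z + 5) + (23/90)·(z + 5)z + (-151/1980)·(z + 5)z(z - 4)
Expanding: p(z) = -(151/1980)z^3 + (71/396)z^2 + (661/330)z - 2

p(z) = -(151/1980)z^3 + (71/396)z^2 + (661/330)z - 2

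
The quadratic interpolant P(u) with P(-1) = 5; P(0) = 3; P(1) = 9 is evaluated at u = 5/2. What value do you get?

L_0(5/2) = (5/2)·(3/2)/[(-1)·(-2)] = 15/8
L_1(5/2) = (7/2)·(3/2)/[(1)·(-1)] = -21/4
L_2(5/2) = (7/2)·(5/2)/[(2)·(1)] = 35/8
Sum: 5·(15/8) + 3·(-21/4) + 9·(35/8) = 33

33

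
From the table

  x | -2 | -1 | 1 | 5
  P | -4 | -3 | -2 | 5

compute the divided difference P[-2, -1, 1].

P[-2,-1] = (-3 - (-4)) / (-1 - (-2)) = 1
P[-1,1] = (-2 - (-3)) / (1 - (-1)) = 1/2
P[-2,-1,1] = (1/2 - 1) / (1 - (-2)) = -1/6

-1/6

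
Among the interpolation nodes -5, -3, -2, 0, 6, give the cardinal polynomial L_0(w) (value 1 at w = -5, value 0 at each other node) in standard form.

L_0(w) = (1/330)w^4 - (1/330)w^3 - (4/55)w^2 - (6/55)w

L_0(w) = (w + 3)(w + 2)w(w - 6) / [(-2)·(-3)·(-5)·(-11)]
       = (w^4 - w^3 - 24w^2 - 36w) / (330)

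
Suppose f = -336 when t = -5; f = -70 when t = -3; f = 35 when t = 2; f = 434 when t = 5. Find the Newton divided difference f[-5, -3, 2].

f[-5,-3] = (-70 - (-336)) / (-3 - (-5)) = 133
f[-3,2] = (35 - (-70)) / (2 - (-3)) = 21
f[-5,-3,2] = (21 - 133) / (2 - (-5)) = -16

-16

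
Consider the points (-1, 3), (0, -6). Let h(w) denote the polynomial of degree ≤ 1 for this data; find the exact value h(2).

L_0(2) = (2)/[(-1)] = -2
L_1(2) = (3)/[(1)] = 3
Sum: 3·(-2) + (-6)·(3) = -24

-24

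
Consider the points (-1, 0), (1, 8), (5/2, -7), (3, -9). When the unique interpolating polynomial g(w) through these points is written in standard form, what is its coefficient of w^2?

L_0(w) = (w - 1)(w - 5/2)(w - 3) / [-28] = -(1/28)w^3 + (13/56)w^2 - (13/28)w + 15/56
L_1(w) = (w + 1)(w - 5/2)(w - 3) / [6] = (1/6)w^3 - (3/4)w^2 + (1/3)w + 5/4
L_2(w) = (w + 1)(w - 1)(w - 3) / [-21/8] = -(8/21)w^3 + (8/7)w^2 + (8/21)w - 8/7
L_3(w) = (w + 1)(w - 1)(w - 5/2) / [4] = (1/4)w^3 - (5/8)w^2 - (1/4)w + 5/8
g(w) = 0·L_0 + 8·L_1 + (-7)·L_2 + (-9)·L_3
Only the coefficient of w^2 is needed; take it from each L_i and combine:
0·(13/56) + 8·(-3/4) + (-7)·(8/7) + (-9)·(-5/8) = -67/8

-67/8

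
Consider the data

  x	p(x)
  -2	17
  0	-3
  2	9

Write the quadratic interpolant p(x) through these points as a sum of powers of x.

Build the Lagrange basis polynomials:
L_0(x) = x(x - 2) / [8] = (1/8)x^2 - (1/4)x
L_1(x) = (x + 2)(x - 2) / [-4] = -(1/4)x^2 + 1
L_2(x) = (x + 2)x / [8] = (1/8)x^2 + (1/4)x
p(x) = 17·L_0 + (-3)·L_1 + 9·L_2
  17·L_0(x) = (17/8)x^2 - (17/4)x
  (-3)·L_1(x) = (3/4)x^2 - 3
  9·L_2(x) = (9/8)x^2 + (9/4)x
Adding term by term: 4x^2 - 2x - 3

p(x) = 4x^2 - 2x - 3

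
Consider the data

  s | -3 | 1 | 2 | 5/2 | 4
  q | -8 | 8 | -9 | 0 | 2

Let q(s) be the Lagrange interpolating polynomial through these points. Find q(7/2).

32497/1848

L_0(7/2) = (5/2)·(3/2)·(1)·(-1/2)/[(-4)·(-5)·(-11/2)·(-7)] = -3/1232
L_1(7/2) = (13/2)·(3/2)·(1)·(-1/2)/[(4)·(-1)·(-3/2)·(-3)] = 13/48
L_2(7/2) = (13/2)·(5/2)·(1)·(-1/2)/[(5)·(1)·(-1/2)·(-2)] = -13/8
L_3(7/2) = (13/2)·(5/2)·(3/2)·(-1/2)/[(11/2)·(3/2)·(1/2)·(-3/2)] = 65/33
L_4(7/2) = (13/2)·(5/2)·(3/2)·(1)/[(7)·(3)·(2)·(3/2)] = 65/168
Sum: (-8)·(-3/1232) + 8·(13/48) + (-9)·(-13/8) + 0 + 2·(65/168) = 32497/1848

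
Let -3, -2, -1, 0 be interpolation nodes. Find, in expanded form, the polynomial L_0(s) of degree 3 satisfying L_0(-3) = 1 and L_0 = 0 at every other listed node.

L_0(s) = -(1/6)s^3 - (1/2)s^2 - (1/3)s

L_0(s) = (s + 2)(s + 1)s / [(-1)·(-2)·(-3)]
       = (s^3 + 3s^2 + 2s) / (-6)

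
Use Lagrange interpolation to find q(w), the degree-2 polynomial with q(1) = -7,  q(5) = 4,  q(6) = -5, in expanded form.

Build the Lagrange basis polynomials:
L_0(w) = (w - 5)(w - 6) / [20] = (1/20)w^2 - (11/20)w + 3/2
L_1(w) = (w - 1)(w - 6) / [-4] = -(1/4)w^2 + (7/4)w - 3/2
L_2(w) = (w - 1)(w - 5) / [5] = (1/5)w^2 - (6/5)w + 1
q(w) = (-7)·L_0 + 4·L_1 + (-5)·L_2
  (-7)·L_0(w) = -(7/20)w^2 + (77/20)w - 21/2
  4·L_1(w) = -w^2 + 7w - 6
  (-5)·L_2(w) = -w^2 + 6w - 5
Adding term by term: -(47/20)w^2 + (337/20)w - 43/2

q(w) = -(47/20)w^2 + (337/20)w - 43/2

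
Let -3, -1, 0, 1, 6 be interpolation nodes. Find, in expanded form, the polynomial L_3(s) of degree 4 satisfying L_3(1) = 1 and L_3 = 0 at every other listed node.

L_3(s) = (s + 3)(s + 1)s(s - 6) / [(4)·(2)·(1)·(-5)]
       = (s^4 - 2s^3 - 21s^2 - 18s) / (-40)

L_3(s) = -(1/40)s^4 + (1/20)s^3 + (21/40)s^2 + (9/20)s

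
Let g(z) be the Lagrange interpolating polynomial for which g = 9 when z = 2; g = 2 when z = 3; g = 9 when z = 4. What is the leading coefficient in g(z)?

The leading coefficient equals the top divided difference g[2,3,4].
g[2,3] = (2 - 9) / (3 - 2) = -7
g[3,4] = (9 - 2) / (4 - 3) = 7
g[2,3,4] = (7 - (-7)) / (4 - 2) = 7

7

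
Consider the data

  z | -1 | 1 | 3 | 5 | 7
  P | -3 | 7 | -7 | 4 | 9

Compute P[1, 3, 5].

P[1,3] = (-7 - 7) / (3 - 1) = -7
P[3,5] = (4 - (-7)) / (5 - 3) = 11/2
P[1,3,5] = (11/2 - (-7)) / (5 - 1) = 25/8

25/8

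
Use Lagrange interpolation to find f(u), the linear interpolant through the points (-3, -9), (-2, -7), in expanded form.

f(u) = 2u - 3

L_0(u) = (u + 2) / [-1] = -u - 2
L_1(u) = (u + 3) / [1] = u + 3
f(u) = (-9)·L_0 + (-7)·L_1
  (-9)·L_0(u) = 9u + 18
  (-7)·L_1(u) = -7u - 21
Adding term by term: 2u - 3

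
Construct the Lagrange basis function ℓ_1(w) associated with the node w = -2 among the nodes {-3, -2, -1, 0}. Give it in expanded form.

ℓ_1(w) = (1/2)w^3 + 2w^2 + (3/2)w

ℓ_1(w) = (w + 3)(w + 1)w / [(1)·(-1)·(-2)]
       = (w^3 + 4w^2 + 3w) / (2)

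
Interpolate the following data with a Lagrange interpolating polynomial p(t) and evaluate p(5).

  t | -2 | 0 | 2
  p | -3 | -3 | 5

32

Evaluate each Lagrange basis at t = 5:
L_0(5) = (5)·(3)/[(-2)·(-4)] = 15/8
L_1(5) = (7)·(3)/[(2)·(-2)] = -21/4
L_2(5) = (7)·(5)/[(4)·(2)] = 35/8
Sum: (-3)·(15/8) + (-3)·(-21/4) + 5·(35/8) = 32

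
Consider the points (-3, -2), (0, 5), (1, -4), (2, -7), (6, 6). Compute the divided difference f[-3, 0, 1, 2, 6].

-35/216

f[-3,0] = (5 - (-2)) / (0 - (-3)) = 7/3
f[0,1] = (-4 - 5) / (1 - 0) = -9
f[1,2] = (-7 - (-4)) / (2 - 1) = -3
f[2,6] = (6 - (-7)) / (6 - 2) = 13/4
f[-3,0,1] = (-9 - 7/3) / (1 - (-3)) = -17/6
f[0,1,2] = (-3 - (-9)) / (2 - 0) = 3
f[1,2,6] = (13/4 - (-3)) / (6 - 1) = 5/4
f[-3,0,1,2] = (3 - (-17/6)) / (2 - (-3)) = 7/6
f[0,1,2,6] = (5/4 - 3) / (6 - 0) = -7/24
f[-3,0,1,2,6] = (-7/24 - 7/6) / (6 - (-3)) = -35/216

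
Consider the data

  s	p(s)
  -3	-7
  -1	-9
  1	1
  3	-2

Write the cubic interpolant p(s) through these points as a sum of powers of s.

L_0(s) = (s + 1)(s - 1)(s - 3) / [-48] = -(1/48)s^3 + (1/16)s^2 + (1/48)s - 1/16
L_1(s) = (s + 3)(s - 1)(s - 3) / [16] = (1/16)s^3 - (1/16)s^2 - (9/16)s + 9/16
L_2(s) = (s + 3)(s + 1)(s - 3) / [-16] = -(1/16)s^3 - (1/16)s^2 + (9/16)s + 9/16
L_3(s) = (s + 3)(s + 1)(s - 1) / [48] = (1/48)s^3 + (1/16)s^2 - (1/48)s - 1/16
p(s) = (-7)·L_0 + (-9)·L_1 + 1·L_2 + (-2)·L_3
  (-7)·L_0(s) = (7/48)s^3 - (7/16)s^2 - (7/48)s + 7/16
  (-9)·L_1(s) = -(9/16)s^3 + (9/16)s^2 + (81/16)s - 81/16
  1·L_2(s) = -(1/16)s^3 - (1/16)s^2 + (9/16)s + 9/16
  (-2)·L_3(s) = -(1/24)s^3 - (1/8)s^2 + (1/24)s + 1/8
Adding term by term: -(25/48)s^3 - (1/16)s^2 + (265/48)s - 63/16

p(s) = -(25/48)s^3 - (1/16)s^2 + (265/48)s - 63/16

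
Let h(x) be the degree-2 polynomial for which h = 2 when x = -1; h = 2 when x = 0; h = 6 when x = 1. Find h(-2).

6

Using Newton's divided-difference form:
h[-1,0] = (2 - 2) / (0 - (-1)) = 0
h[0,1] = (6 - 2) / (1 - 0) = 4
h[-1,0,1] = (4 - 0) / (1 - (-1)) = 2
h(-2) = 2 + 0·(-1) + 2·(-1)·(-2) = 6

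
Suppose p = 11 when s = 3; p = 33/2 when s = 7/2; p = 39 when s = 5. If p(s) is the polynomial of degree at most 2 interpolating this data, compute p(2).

3

Evaluate each Lagrange basis at s = 2:
L_0(2) = (-3/2)·(-3)/[(-1/2)·(-2)] = 9/2
L_1(2) = (-1)·(-3)/[(1/2)·(-3/2)] = -4
L_2(2) = (-1)·(-3/2)/[(2)·(3/2)] = 1/2
Sum: 11·(9/2) + 33/2·(-4) + 39·(1/2) = 3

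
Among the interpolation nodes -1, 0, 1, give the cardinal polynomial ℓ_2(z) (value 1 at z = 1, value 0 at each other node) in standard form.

ℓ_2(z) = (1/2)z^2 + (1/2)z

ℓ_2(z) = (z + 1)z / [(2)·(1)]
       = (z^2 + z) / (2)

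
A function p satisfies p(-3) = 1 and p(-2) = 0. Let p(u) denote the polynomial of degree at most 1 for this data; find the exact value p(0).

-2

Evaluate each Lagrange basis at u = 0:
L_0(0) = (2)/[(-1)] = -2
L_1(0) = (3)/[(1)] = 3
Sum: 1·(-2) + 0 = -2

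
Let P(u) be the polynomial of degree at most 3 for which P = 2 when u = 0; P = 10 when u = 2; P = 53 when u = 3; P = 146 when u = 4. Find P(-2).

-22

Using Newton's divided-difference form:
P[0,2] = (10 - 2) / (2 - 0) = 4
P[2,3] = (53 - 10) / (3 - 2) = 43
P[3,4] = (146 - 53) / (4 - 3) = 93
P[0,2,3] = (43 - 4) / (3 - 0) = 13
P[2,3,4] = (93 - 43) / (4 - 2) = 25
P[0,2,3,4] = (25 - 13) / (4 - 0) = 3
P(-2) = 2 + 4·(-2) + 13·(-2)·(-4) + 3·(-2)·(-4)·(-5) = -22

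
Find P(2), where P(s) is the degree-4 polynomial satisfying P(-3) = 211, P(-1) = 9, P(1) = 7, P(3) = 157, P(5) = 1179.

Evaluate each Lagrange basis at s = 2:
L_0(2) = (3)·(1)·(-1)·(-3)/[(-2)·(-4)·(-6)·(-8)] = 3/128
L_1(2) = (5)·(1)·(-1)·(-3)/[(2)·(-2)·(-4)·(-6)] = -5/32
L_2(2) = (5)·(3)·(-1)·(-3)/[(4)·(2)·(-2)·(-4)] = 45/64
L_3(2) = (5)·(3)·(1)·(-3)/[(6)·(4)·(2)·(-2)] = 15/32
L_4(2) = (5)·(3)·(1)·(-1)/[(8)·(6)·(4)·(2)] = -5/128
Sum: 211·(3/128) + 9·(-5/32) + 7·(45/64) + 157·(15/32) + 1179·(-5/128) = 36

36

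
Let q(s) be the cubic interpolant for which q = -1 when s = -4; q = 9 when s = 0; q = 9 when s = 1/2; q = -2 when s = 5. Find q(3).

47/9

L_0(3) = (3)·(5/2)·(-2)/[(-4)·(-9/2)·(-9)] = 5/54
L_1(3) = (7)·(5/2)·(-2)/[(4)·(-1/2)·(-5)] = -7/2
L_2(3) = (7)·(3)·(-2)/[(9/2)·(1/2)·(-9/2)] = 112/27
L_3(3) = (7)·(3)·(5/2)/[(9)·(5)·(9/2)] = 7/27
Sum: (-1)·(5/54) + 9·(-7/2) + 9·(112/27) + (-2)·(7/27) = 47/9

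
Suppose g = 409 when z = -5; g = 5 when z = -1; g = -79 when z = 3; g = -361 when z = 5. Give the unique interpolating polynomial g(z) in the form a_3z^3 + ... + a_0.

g(z) = -3z^3 + z^2 - 2z - 1

Newton's divided differences:
g[-5,-1] = (5 - 409) / (-1 - (-5)) = -101
g[-1,3] = (-79 - 5) / (3 - (-1)) = -21
g[3,5] = (-361 - (-79)) / (5 - 3) = -141
g[-5,-1,3] = (-21 - (-101)) / (3 - (-5)) = 10
g[-1,3,5] = (-141 - (-21)) / (5 - (-1)) = -20
g[-5,-1,3,5] = (-20 - 10) / (5 - (-5)) = -3
g(z) = 409 + (-101)·(z + 5) + 10·(z + 5)(z + 1) + (-3)·(z + 5)(z + 1)(z - 3)
Expanding: g(z) = -3z^3 + z^2 - 2z - 1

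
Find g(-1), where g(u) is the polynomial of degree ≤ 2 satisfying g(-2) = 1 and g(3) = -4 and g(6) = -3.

-2/3

Evaluate each Lagrange basis at u = -1:
L_0(-1) = (-4)·(-7)/[(-5)·(-8)] = 7/10
L_1(-1) = (1)·(-7)/[(5)·(-3)] = 7/15
L_2(-1) = (1)·(-4)/[(8)·(3)] = -1/6
Sum: 1·(7/10) + (-4)·(7/15) + (-3)·(-1/6) = -2/3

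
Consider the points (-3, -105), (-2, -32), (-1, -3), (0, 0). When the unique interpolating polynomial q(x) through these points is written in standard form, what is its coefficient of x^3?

L_0(x) = (x + 2)(x + 1)x / [-6] = -(1/6)x^3 - (1/2)x^2 - (1/3)x
L_1(x) = (x + 3)(x + 1)x / [2] = (1/2)x^3 + 2x^2 + (3/2)x
L_2(x) = (x + 3)(x + 2)x / [-2] = -(1/2)x^3 - (5/2)x^2 - 3x
L_3(x) = (x + 3)(x + 2)(x + 1) / [6] = (1/6)x^3 + x^2 + (11/6)x + 1
q(x) = (-105)·L_0 + (-32)·L_1 + (-3)·L_2 + 0·L_3
Only the coefficient of x^3 is needed; take it from each L_i and combine:
(-105)·(-1/6) + (-32)·(1/2) + (-3)·(-1/2) + 0·(1/6) = 3

3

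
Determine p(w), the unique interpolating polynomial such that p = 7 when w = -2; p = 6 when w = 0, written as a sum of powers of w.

Build the Lagrange basis polynomials:
L_0(w) = w / [-2] = -(1/2)w
L_1(w) = (w + 2) / [2] = (1/2)w + 1
p(w) = 7·L_0 + 6·L_1
  7·L_0(w) = -(7/2)w
  6·L_1(w) = 3w + 6
Adding term by term: -(1/2)w + 6

p(w) = -(1/2)w + 6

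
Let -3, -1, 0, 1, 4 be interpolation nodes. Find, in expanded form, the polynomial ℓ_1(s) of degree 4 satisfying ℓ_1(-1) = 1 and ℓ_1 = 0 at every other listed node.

ℓ_1(s) = -(1/20)s^4 + (1/10)s^3 + (11/20)s^2 - (3/5)s

ℓ_1(s) = (s + 3)s(s - 1)(s - 4) / [(2)·(-1)·(-2)·(-5)]
       = (s^4 - 2s^3 - 11s^2 + 12s) / (-20)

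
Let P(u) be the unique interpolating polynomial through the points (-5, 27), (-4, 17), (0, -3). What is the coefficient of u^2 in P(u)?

1

The leading coefficient equals the top divided difference P[-5,-4,0].
P[-5,-4] = (17 - 27) / (-4 - (-5)) = -10
P[-4,0] = (-3 - 17) / (0 - (-4)) = -5
P[-5,-4,0] = (-5 - (-10)) / (0 - (-5)) = 1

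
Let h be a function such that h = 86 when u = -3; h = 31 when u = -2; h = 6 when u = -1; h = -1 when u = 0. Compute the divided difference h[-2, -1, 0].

9

h[-2,-1] = (6 - 31) / (-1 - (-2)) = -25
h[-1,0] = (-1 - 6) / (0 - (-1)) = -7
h[-2,-1,0] = (-7 - (-25)) / (0 - (-2)) = 9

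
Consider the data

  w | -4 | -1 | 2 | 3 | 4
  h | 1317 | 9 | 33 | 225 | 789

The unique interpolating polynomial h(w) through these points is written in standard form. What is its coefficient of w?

Build the Lagrange basis polynomials:
L_0(w) = (w + 1)(w - 2)(w - 3)(w - 4) / [1008] = (1/1008)w^4 - (1/126)w^3 + (17/1008)w^2 + (1/504)w - 1/42
L_1(w) = (w + 4)(w - 2)(w - 3)(w - 4) / [-180] = -(1/180)w^4 + (1/36)w^3 + (1/18)w^2 - (4/9)w + 8/15
L_2(w) = (w + 4)(w + 1)(w - 3)(w - 4) / [36] = (1/36)w^4 - (1/18)w^3 - (19/36)w^2 + (8/9)w + 4/3
L_3(w) = (w + 4)(w + 1)(w - 2)(w - 4) / [-28] = -(1/28)w^4 + (1/28)w^3 + (9/14)w^2 - (4/7)w - 8/7
L_4(w) = (w + 4)(w + 1)(w - 2)(w - 3) / [80] = (1/80)w^4 - (3/16)w^2 + (1/8)w + 3/10
h(w) = 1317·L_0 + 9·L_1 + 33·L_2 + 225·L_3 + 789·L_4
Only the coefficient of w is needed; take it from each L_i and combine:
1317·(1/504) + 9·(-4/9) + 33·(8/9) + 225·(-4/7) + 789·(1/8) = -2

-2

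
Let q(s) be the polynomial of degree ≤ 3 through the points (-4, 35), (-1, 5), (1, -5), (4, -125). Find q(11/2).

-2209/8

Using Newton's divided-difference form:
q[-4,-1] = (5 - 35) / (-1 - (-4)) = -10
q[-1,1] = (-5 - 5) / (1 - (-1)) = -5
q[1,4] = (-125 - (-5)) / (4 - 1) = -40
q[-4,-1,1] = (-5 - (-10)) / (1 - (-4)) = 1
q[-1,1,4] = (-40 - (-5)) / (4 - (-1)) = -7
q[-4,-1,1,4] = (-7 - 1) / (4 - (-4)) = -1
q(11/2) = 35 + (-10)·(19/2) + 1·(19/2)·(13/2) + (-1)·(19/2)·(13/2)·(9/2) = -2209/8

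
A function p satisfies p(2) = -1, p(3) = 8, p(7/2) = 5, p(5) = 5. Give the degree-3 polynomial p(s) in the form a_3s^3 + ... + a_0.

Build the Lagrange basis polynomials:
L_0(s) = (s - 3)(s - 7/2)(s - 5) / [-9/2] = -(2/9)s^3 + (23/9)s^2 - (86/9)s + 35/3
L_1(s) = (s - 2)(s - 7/2)(s - 5) / [1] = s^3 - (21/2)s^2 + (69/2)s - 35
L_2(s) = (s - 2)(s - 3)(s - 5) / [-9/8] = -(8/9)s^3 + (80/9)s^2 - (248/9)s + 80/3
L_3(s) = (s - 2)(s - 3)(s - 7/2) / [9] = (1/9)s^3 - (17/18)s^2 + (47/18)s - 7/3
p(s) = (-1)·L_0 + 8·L_1 + 5·L_2 + 5·L_3
  (-1)·L_0(s) = (2/9)s^3 - (23/9)s^2 + (86/9)s - 35/3
  8·L_1(s) = 8s^3 - 84s^2 + 276s - 280
  5·L_2(s) = -(40/9)s^3 + (400/9)s^2 - (1240/9)s + 400/3
  5·L_3(s) = (5/9)s^3 - (85/18)s^2 + (235/18)s - 35/3
Adding term by term: (13/3)s^3 - (281/6)s^2 + (965/6)s - 170

p(s) = (13/3)s^3 - (281/6)s^2 + (965/6)s - 170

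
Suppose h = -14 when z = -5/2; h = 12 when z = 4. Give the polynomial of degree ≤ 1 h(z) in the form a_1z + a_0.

Build the Lagrange basis polynomials:
L_0(z) = (z - 4) / [-13/2] = -(2/13)z + 8/13
L_1(z) = (z + 5/2) / [13/2] = (2/13)z + 5/13
h(z) = (-14)·L_0 + 12·L_1
  (-14)·L_0(z) = (28/13)z - 112/13
  12·L_1(z) = (24/13)z + 60/13
Adding term by term: 4z - 4

h(z) = 4z - 4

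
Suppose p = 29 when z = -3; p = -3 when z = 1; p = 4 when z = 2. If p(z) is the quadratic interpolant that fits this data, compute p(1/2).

-17/4

Evaluate each Lagrange basis at z = 1/2:
L_0(1/2) = (-1/2)·(-3/2)/[(-4)·(-5)] = 3/80
L_1(1/2) = (7/2)·(-3/2)/[(4)·(-1)] = 21/16
L_2(1/2) = (7/2)·(-1/2)/[(5)·(1)] = -7/20
Sum: 29·(3/80) + (-3)·(21/16) + 4·(-7/20) = -17/4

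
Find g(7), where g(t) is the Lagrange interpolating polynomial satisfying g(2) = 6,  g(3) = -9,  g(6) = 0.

Evaluate each Lagrange basis at t = 7:
L_0(7) = (4)·(1)/[(-1)·(-4)] = 1
L_1(7) = (5)·(1)/[(1)·(-3)] = -5/3
L_2(7) = (5)·(4)/[(4)·(3)] = 5/3
Sum: 6·(1) + (-9)·(-5/3) + 0 = 21

21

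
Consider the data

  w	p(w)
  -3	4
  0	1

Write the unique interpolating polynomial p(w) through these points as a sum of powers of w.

p(w) = -w + 1

Build the Lagrange basis polynomials:
L_0(w) = w / [-3] = -(1/3)w
L_1(w) = (w + 3) / [3] = (1/3)w + 1
p(w) = 4·L_0 + 1·L_1
  4·L_0(w) = -(4/3)w
  1·L_1(w) = (1/3)w + 1
Adding term by term: -w + 1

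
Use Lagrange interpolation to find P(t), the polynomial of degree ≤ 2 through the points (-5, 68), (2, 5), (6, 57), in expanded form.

P(t) = 2t^2 - 3t + 3

Build the Lagrange basis polynomials:
L_0(t) = (t - 2)(t - 6) / [77] = (1/77)t^2 - (8/77)t + 12/77
L_1(t) = (t + 5)(t - 6) / [-28] = -(1/28)t^2 + (1/28)t + 15/14
L_2(t) = (t + 5)(t - 2) / [44] = (1/44)t^2 + (3/44)t - 5/22
P(t) = 68·L_0 + 5·L_1 + 57·L_2
  68·L_0(t) = (68/77)t^2 - (544/77)t + 816/77
  5·L_1(t) = -(5/28)t^2 + (5/28)t + 75/14
  57·L_2(t) = (57/44)t^2 + (171/44)t - 285/22
Adding term by term: 2t^2 - 3t + 3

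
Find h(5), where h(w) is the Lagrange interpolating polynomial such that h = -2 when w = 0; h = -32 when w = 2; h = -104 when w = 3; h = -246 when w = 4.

-482

Evaluate each Lagrange basis at w = 5:
L_0(5) = (3)·(2)·(1)/[(-2)·(-3)·(-4)] = -1/4
L_1(5) = (5)·(2)·(1)/[(2)·(-1)·(-2)] = 5/2
L_2(5) = (5)·(3)·(1)/[(3)·(1)·(-1)] = -5
L_3(5) = (5)·(3)·(2)/[(4)·(2)·(1)] = 15/4
Sum: (-2)·(-1/4) + (-32)·(5/2) + (-104)·(-5) + (-246)·(15/4) = -482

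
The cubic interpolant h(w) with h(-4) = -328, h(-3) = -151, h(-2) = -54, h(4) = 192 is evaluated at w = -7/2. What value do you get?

-228

L_0(-7/2) = (-1/2)·(-3/2)·(-15/2)/[(-1)·(-2)·(-8)] = 45/128
L_1(-7/2) = (1/2)·(-3/2)·(-15/2)/[(1)·(-1)·(-7)] = 45/56
L_2(-7/2) = (1/2)·(-1/2)·(-15/2)/[(2)·(1)·(-6)] = -5/32
L_3(-7/2) = (1/2)·(-1/2)·(-3/2)/[(8)·(7)·(6)] = 1/896
Sum: (-328)·(45/128) + (-151)·(45/56) + (-54)·(-5/32) + 192·(1/896) = -228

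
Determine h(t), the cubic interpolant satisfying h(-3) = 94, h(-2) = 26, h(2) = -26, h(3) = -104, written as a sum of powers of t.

h(t) = -4t^3 - t^2 + 3t + 4

Build the Lagrange basis polynomials:
L_0(t) = (t + 2)(t - 2)(t - 3) / [-30] = -(1/30)t^3 + (1/10)t^2 + (2/15)t - 2/5
L_1(t) = (t + 3)(t - 2)(t - 3) / [20] = (1/20)t^3 - (1/10)t^2 - (9/20)t + 9/10
L_2(t) = (t + 3)(t + 2)(t - 3) / [-20] = -(1/20)t^3 - (1/10)t^2 + (9/20)t + 9/10
L_3(t) = (t + 3)(t + 2)(t - 2) / [30] = (1/30)t^3 + (1/10)t^2 - (2/15)t - 2/5
h(t) = 94·L_0 + 26·L_1 + (-26)·L_2 + (-104)·L_3
  94·L_0(t) = -(47/15)t^3 + (47/5)t^2 + (188/15)t - 188/5
  26·L_1(t) = (13/10)t^3 - (13/5)t^2 - (117/10)t + 117/5
  (-26)·L_2(t) = (13/10)t^3 + (13/5)t^2 - (117/10)t - 117/5
  (-104)·L_3(t) = -(52/15)t^3 - (52/5)t^2 + (208/15)t + 208/5
Adding term by term: -4t^3 - t^2 + 3t + 4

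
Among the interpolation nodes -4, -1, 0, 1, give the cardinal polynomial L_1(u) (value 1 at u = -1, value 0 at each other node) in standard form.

L_1(u) = (u + 4)u(u - 1) / [(3)·(-1)·(-2)]
       = (u^3 + 3u^2 - 4u) / (6)

L_1(u) = (1/6)u^3 + (1/2)u^2 - (2/3)u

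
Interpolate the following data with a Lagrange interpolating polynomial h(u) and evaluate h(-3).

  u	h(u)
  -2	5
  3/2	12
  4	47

12

L_0(-3) = (-9/2)·(-7)/[(-7/2)·(-6)] = 3/2
L_1(-3) = (-1)·(-7)/[(7/2)·(-5/2)] = -4/5
L_2(-3) = (-1)·(-9/2)/[(6)·(5/2)] = 3/10
Sum: 5·(3/2) + 12·(-4/5) + 47·(3/10) = 12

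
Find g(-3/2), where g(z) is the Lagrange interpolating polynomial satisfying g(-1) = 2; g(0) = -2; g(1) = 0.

25/4

L_0(-3/2) = (-3/2)·(-5/2)/[(-1)·(-2)] = 15/8
L_1(-3/2) = (-1/2)·(-5/2)/[(1)·(-1)] = -5/4
L_2(-3/2) = (-1/2)·(-3/2)/[(2)·(1)] = 3/8
Sum: 2·(15/8) + (-2)·(-5/4) + 0 = 25/4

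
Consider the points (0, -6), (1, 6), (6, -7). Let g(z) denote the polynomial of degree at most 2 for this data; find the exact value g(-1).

-343/15

L_0(-1) = (-2)·(-7)/[(-1)·(-6)] = 7/3
L_1(-1) = (-1)·(-7)/[(1)·(-5)] = -7/5
L_2(-1) = (-1)·(-2)/[(6)·(5)] = 1/15
Sum: (-6)·(7/3) + 6·(-7/5) + (-7)·(1/15) = -343/15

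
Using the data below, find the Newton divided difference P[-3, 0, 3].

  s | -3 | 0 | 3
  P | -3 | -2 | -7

P[-3,0] = (-2 - (-3)) / (0 - (-3)) = 1/3
P[0,3] = (-7 - (-2)) / (3 - 0) = -5/3
P[-3,0,3] = (-5/3 - 1/3) / (3 - (-3)) = -1/3

-1/3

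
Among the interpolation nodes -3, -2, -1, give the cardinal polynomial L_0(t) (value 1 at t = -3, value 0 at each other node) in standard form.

L_0(t) = (t + 2)(t + 1) / [(-1)·(-2)]
       = (t^2 + 3t + 2) / (2)

L_0(t) = (1/2)t^2 + (3/2)t + 1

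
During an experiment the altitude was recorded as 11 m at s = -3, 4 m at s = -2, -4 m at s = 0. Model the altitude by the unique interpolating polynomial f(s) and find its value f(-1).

-1

Evaluate each Lagrange basis at s = -1:
L_0(-1) = (1)·(-1)/[(-1)·(-3)] = -1/3
L_1(-1) = (2)·(-1)/[(1)·(-2)] = 1
L_2(-1) = (2)·(1)/[(3)·(2)] = 1/3
Sum: 11·(-1/3) + 4·(1) + (-4)·(1/3) = -1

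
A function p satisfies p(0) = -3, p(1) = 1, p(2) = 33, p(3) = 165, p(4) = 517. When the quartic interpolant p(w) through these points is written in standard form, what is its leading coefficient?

Build the Lagrange basis polynomials:
L_0(w) = (w - 1)(w - 2)(w - 3)(w - 4) / [24] = (1/24)w^4 - (5/12)w^3 + (35/24)w^2 - (25/12)w + 1
L_1(w) = w(w - 2)(w - 3)(w - 4) / [-6] = -(1/6)w^4 + (3/2)w^3 - (13/3)w^2 + 4w
L_2(w) = w(w - 1)(w - 3)(w - 4) / [4] = (1/4)w^4 - 2w^3 + (19/4)w^2 - 3w
L_3(w) = w(w - 1)(w - 2)(w - 4) / [-6] = -(1/6)w^4 + (7/6)w^3 - (7/3)w^2 + (4/3)w
L_4(w) = w(w - 1)(w - 2)(w - 3) / [24] = (1/24)w^4 - (1/4)w^3 + (11/24)w^2 - (1/4)w
p(w) = (-3)·L_0 + 1·L_1 + 33·L_2 + 165·L_3 + 517·L_4
Only the coefficient of w^4 is needed; take it from each L_i and combine:
(-3)·(1/24) + 1·(-1/6) + 33·(1/4) + 165·(-1/6) + 517·(1/24) = 2

2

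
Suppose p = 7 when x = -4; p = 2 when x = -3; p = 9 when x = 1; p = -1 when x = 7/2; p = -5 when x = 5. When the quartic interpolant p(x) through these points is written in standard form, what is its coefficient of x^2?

L_0(x) = (x + 3)(x - 1)(x - 7/2)(x - 5) / [675/2] = (2/675)x^4 - (13/675)x^3 - (1/135)x^2 + (121/675)x - 7/45
L_1(x) = (x + 4)(x - 1)(x - 7/2)(x - 5) / [-208] = -(1/208)x^4 + (11/416)x^3 + (3/52)x^2 - (173/416)x + 35/104
L_2(x) = (x + 4)(x + 3)(x - 7/2)(x - 5) / [200] = (1/200)x^4 - (3/400)x^3 - (3/20)x^2 + (41/400)x + 21/20
L_3(x) = (x + 4)(x + 3)(x - 1)(x - 5) / [-2925/16] = -(16/2925)x^4 - (16/2925)x^3 + (16/117)x^2 + (592/2925)x - 64/195
L_4(x) = (x + 4)(x + 3)(x - 1)(x - 7/2) / [432] = (1/432)x^4 + (5/864)x^3 - (1/27)x^2 - (59/864)x + 7/72
p(x) = 7·L_0 + 2·L_1 + 9·L_2 + (-1)·L_3 + (-5)·L_4
Only the coefficient of x^2 is needed; take it from each L_i and combine:
7·(-1/135) + 2·(3/52) + 9·(-3/20) + (-1)·(16/117) + (-5)·(-1/27) = -2897/2340

-2897/2340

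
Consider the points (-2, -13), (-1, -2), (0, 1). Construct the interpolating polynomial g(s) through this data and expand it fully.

L_0(s) = (s + 1)s / [2] = (1/2)s^2 + (1/2)s
L_1(s) = (s + 2)s / [-1] = -s^2 - 2s
L_2(s) = (s + 2)(s + 1) / [2] = (1/2)s^2 + (3/2)s + 1
g(s) = (-13)·L_0 + (-2)·L_1 + 1·L_2
  (-13)·L_0(s) = -(13/2)s^2 - (13/2)s
  (-2)·L_1(s) = 2s^2 + 4s
  1·L_2(s) = (1/2)s^2 + (3/2)s + 1
Adding term by term: -4s^2 - s + 1

g(s) = -4s^2 - s + 1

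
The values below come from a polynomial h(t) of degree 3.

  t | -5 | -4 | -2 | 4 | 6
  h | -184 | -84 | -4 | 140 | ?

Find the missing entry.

476

The 4 known values determine h uniquely (degree ≤ 3).
Evaluate each Lagrange basis at t = 6:
L_0(6) = (10)·(8)·(2)/[(-1)·(-3)·(-9)] = -160/27
L_1(6) = (11)·(8)·(2)/[(1)·(-2)·(-8)] = 11
L_2(6) = (11)·(10)·(2)/[(3)·(2)·(-6)] = -55/9
L_3(6) = (11)·(10)·(8)/[(9)·(8)·(6)] = 55/27
Sum: (-184)·(-160/27) + (-84)·(11) + (-4)·(-55/9) + 140·(55/27) = 476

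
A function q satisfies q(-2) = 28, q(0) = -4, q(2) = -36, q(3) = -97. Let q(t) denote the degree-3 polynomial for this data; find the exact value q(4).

-212

Evaluate each Lagrange basis at t = 4:
L_0(4) = (4)·(2)·(1)/[(-2)·(-4)·(-5)] = -1/5
L_1(4) = (6)·(2)·(1)/[(2)·(-2)·(-3)] = 1
L_2(4) = (6)·(4)·(1)/[(4)·(2)·(-1)] = -3
L_3(4) = (6)·(4)·(2)/[(5)·(3)·(1)] = 16/5
Sum: 28·(-1/5) + (-4)·(1) + (-36)·(-3) + (-97)·(16/5) = -212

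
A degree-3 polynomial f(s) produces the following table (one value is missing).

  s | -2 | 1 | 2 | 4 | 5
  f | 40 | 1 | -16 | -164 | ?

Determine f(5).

-331

The 4 known values determine f uniquely (degree ≤ 3).
Evaluate each Lagrange basis at s = 5:
L_0(5) = (4)·(3)·(1)/[(-3)·(-4)·(-6)] = -1/6
L_1(5) = (7)·(3)·(1)/[(3)·(-1)·(-3)] = 7/3
L_2(5) = (7)·(4)·(1)/[(4)·(1)·(-2)] = -7/2
L_3(5) = (7)·(4)·(3)/[(6)·(3)·(2)] = 7/3
Sum: 40·(-1/6) + 1·(7/3) + (-16)·(-7/2) + (-164)·(7/3) = -331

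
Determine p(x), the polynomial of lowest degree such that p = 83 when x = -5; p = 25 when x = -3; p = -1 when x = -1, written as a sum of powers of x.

p(x) = 4x^2 + 3x - 2

Build the Lagrange basis polynomials:
L_0(x) = (x + 3)(x + 1) / [8] = (1/8)x^2 + (1/2)x + 3/8
L_1(x) = (x + 5)(x + 1) / [-4] = -(1/4)x^2 - (3/2)x - 5/4
L_2(x) = (x + 5)(x + 3) / [8] = (1/8)x^2 + x + 15/8
p(x) = 83·L_0 + 25·L_1 + (-1)·L_2
  83·L_0(x) = (83/8)x^2 + (83/2)x + 249/8
  25·L_1(x) = -(25/4)x^2 - (75/2)x - 125/4
  (-1)·L_2(x) = -(1/8)x^2 - x - 15/8
Adding term by term: 4x^2 + 3x - 2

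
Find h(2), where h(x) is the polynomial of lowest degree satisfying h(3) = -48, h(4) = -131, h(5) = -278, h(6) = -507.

L_0(2) = (-2)·(-3)·(-4)/[(-1)·(-2)·(-3)] = 4
L_1(2) = (-1)·(-3)·(-4)/[(1)·(-1)·(-2)] = -6
L_2(2) = (-1)·(-2)·(-4)/[(2)·(1)·(-1)] = 4
L_3(2) = (-1)·(-2)·(-3)/[(3)·(2)·(1)] = -1
Sum: (-48)·(4) + (-131)·(-6) + (-278)·(4) + (-507)·(-1) = -11

-11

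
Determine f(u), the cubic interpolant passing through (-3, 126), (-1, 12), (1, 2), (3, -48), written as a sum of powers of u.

f(u) = -3u^3 + 4u^2 - 2u + 3

L_0(u) = (u + 1)(u - 1)(u - 3) / [-48] = -(1/48)u^3 + (1/16)u^2 + (1/48)u - 1/16
L_1(u) = (u + 3)(u - 1)(u - 3) / [16] = (1/16)u^3 - (1/16)u^2 - (9/16)u + 9/16
L_2(u) = (u + 3)(u + 1)(u - 3) / [-16] = -(1/16)u^3 - (1/16)u^2 + (9/16)u + 9/16
L_3(u) = (u + 3)(u + 1)(u - 1) / [48] = (1/48)u^3 + (1/16)u^2 - (1/48)u - 1/16
f(u) = 126·L_0 + 12·L_1 + 2·L_2 + (-48)·L_3
  126·L_0(u) = -(21/8)u^3 + (63/8)u^2 + (21/8)u - 63/8
  12·L_1(u) = (3/4)u^3 - (3/4)u^2 - (27/4)u + 27/4
  2·L_2(u) = -(1/8)u^3 - (1/8)u^2 + (9/8)u + 9/8
  (-48)·L_3(u) = -u^3 - 3u^2 + u + 3
Adding term by term: -3u^3 + 4u^2 - 2u + 3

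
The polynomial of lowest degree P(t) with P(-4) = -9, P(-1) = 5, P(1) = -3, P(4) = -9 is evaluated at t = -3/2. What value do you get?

17/3

Using Newton's divided-difference form:
P[-4,-1] = (5 - (-9)) / (-1 - (-4)) = 14/3
P[-1,1] = (-3 - 5) / (1 - (-1)) = -4
P[1,4] = (-9 - (-3)) / (4 - 1) = -2
P[-4,-1,1] = (-4 - 14/3) / (1 - (-4)) = -26/15
P[-1,1,4] = (-2 - (-4)) / (4 - (-1)) = 2/5
P[-4,-1,1,4] = (2/5 - (-26/15)) / (4 - (-4)) = 4/15
P(-3/2) = -9 + (14/3)·(5/2) + (-26/15)·(5/2)·(-1/2) + (4/15)·(5/2)·(-1/2)·(-5/2) = 17/3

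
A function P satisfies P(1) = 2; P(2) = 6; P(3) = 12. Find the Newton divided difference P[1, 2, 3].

P[1,2] = (6 - 2) / (2 - 1) = 4
P[2,3] = (12 - 6) / (3 - 2) = 6
P[1,2,3] = (6 - 4) / (3 - 1) = 1

1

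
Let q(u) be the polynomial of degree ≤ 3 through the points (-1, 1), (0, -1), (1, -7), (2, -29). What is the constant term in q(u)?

Build the Lagrange basis polynomials:
L_0(u) = u(u - 1)(u - 2) / [-6] = -(1/6)u^3 + (1/2)u^2 - (1/3)u
L_1(u) = (u + 1)(u - 1)(u - 2) / [2] = (1/2)u^3 - u^2 - (1/2)u + 1
L_2(u) = (u + 1)u(u - 2) / [-2] = -(1/2)u^3 + (1/2)u^2 + u
L_3(u) = (u + 1)u(u - 1) / [6] = (1/6)u^3 - (1/6)u
q(u) = 1·L_0 + (-1)·L_1 + (-7)·L_2 + (-29)·L_3
Only the constant term is needed; take it from each L_i and combine:
1·(0) + (-1)·(1) + (-7)·(0) + (-29)·(0) = -1

-1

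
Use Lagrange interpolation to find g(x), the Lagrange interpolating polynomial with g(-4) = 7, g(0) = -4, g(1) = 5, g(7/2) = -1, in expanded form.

L_0(x) = x(x - 1)(x - 7/2) / [-150] = -(1/150)x^3 + (3/100)x^2 - (7/300)x
L_1(x) = (x + 4)(x - 1)(x - 7/2) / [14] = (1/14)x^3 - (1/28)x^2 - (29/28)x + 1
L_2(x) = (x + 4)x(x - 7/2) / [-25/2] = -(2/25)x^3 - (1/25)x^2 + (28/25)x
L_3(x) = (x + 4)x(x - 1) / [525/8] = (8/525)x^3 + (8/175)x^2 - (32/525)x
g(x) = 7·L_0 + (-4)·L_1 + 5·L_2 + (-1)·L_3
  7·L_0(x) = -(7/150)x^3 + (21/100)x^2 - (49/300)x
  (-4)·L_1(x) = -(2/7)x^3 + (1/7)x^2 + (29/7)x - 4
  5·L_2(x) = -(2/5)x^3 - (1/5)x^2 + (28/5)x
  (-1)·L_3(x) = -(8/525)x^3 - (8/175)x^2 + (32/525)x
Adding term by term: -(157/210)x^3 + (3/28)x^2 + (4049/420)x - 4

g(x) = -(157/210)x^3 + (3/28)x^2 + (4049/420)x - 4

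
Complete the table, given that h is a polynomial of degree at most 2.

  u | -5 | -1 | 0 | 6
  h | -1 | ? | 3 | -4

The 3 known values determine h uniquely (degree ≤ 2).
Evaluate each Lagrange basis at u = -1:
L_0(-1) = (-1)·(-7)/[(-5)·(-11)] = 7/55
L_1(-1) = (4)·(-7)/[(5)·(-6)] = 14/15
L_2(-1) = (4)·(-1)/[(11)·(6)] = -2/33
Sum: (-1)·(7/55) + 3·(14/15) + (-4)·(-2/33) = 481/165

481/165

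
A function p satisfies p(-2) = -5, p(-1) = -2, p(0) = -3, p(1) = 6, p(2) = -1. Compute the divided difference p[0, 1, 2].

-8

p[0,1] = (6 - (-3)) / (1 - 0) = 9
p[1,2] = (-1 - 6) / (2 - 1) = -7
p[0,1,2] = (-7 - 9) / (2 - 0) = -8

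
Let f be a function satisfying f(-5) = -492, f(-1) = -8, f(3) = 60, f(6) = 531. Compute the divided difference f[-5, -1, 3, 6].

f[-5,-1] = (-8 - (-492)) / (-1 - (-5)) = 121
f[-1,3] = (60 - (-8)) / (3 - (-1)) = 17
f[3,6] = (531 - 60) / (6 - 3) = 157
f[-5,-1,3] = (17 - 121) / (3 - (-5)) = -13
f[-1,3,6] = (157 - 17) / (6 - (-1)) = 20
f[-5,-1,3,6] = (20 - (-13)) / (6 - (-5)) = 3

3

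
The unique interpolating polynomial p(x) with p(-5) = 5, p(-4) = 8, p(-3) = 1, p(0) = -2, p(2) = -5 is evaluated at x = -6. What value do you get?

-167/7

L_0(-6) = (-2)·(-3)·(-6)·(-8)/[(-1)·(-2)·(-5)·(-7)] = 144/35
L_1(-6) = (-1)·(-3)·(-6)·(-8)/[(1)·(-1)·(-4)·(-6)] = -6
L_2(-6) = (-1)·(-2)·(-6)·(-8)/[(2)·(1)·(-3)·(-5)] = 16/5
L_3(-6) = (-1)·(-2)·(-3)·(-8)/[(5)·(4)·(3)·(-2)] = -2/5
L_4(-6) = (-1)·(-2)·(-3)·(-6)/[(7)·(6)·(5)·(2)] = 3/35
Sum: 5·(144/35) + 8·(-6) + 1·(16/5) + (-2)·(-2/5) + (-5)·(3/35) = -167/7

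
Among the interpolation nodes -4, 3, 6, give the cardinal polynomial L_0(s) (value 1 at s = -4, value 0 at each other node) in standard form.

L_0(s) = (s - 3)(s - 6) / [(-7)·(-10)]
       = (s^2 - 9s + 18) / (70)

L_0(s) = (1/70)s^2 - (9/70)s + 9/35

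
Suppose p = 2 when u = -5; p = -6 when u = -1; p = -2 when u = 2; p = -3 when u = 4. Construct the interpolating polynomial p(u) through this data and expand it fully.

p(u) = -(59/630)u^3 + (32/315)u^2 + (953/630)u - 295/63

Build the Lagrange basis polynomials:
L_0(u) = (u + 1)(u - 2)(u - 4) / [-252] = -(1/252)u^3 + (5/252)u^2 - (1/126)u - 2/63
L_1(u) = (u + 5)(u - 2)(u - 4) / [60] = (1/60)u^3 - (1/60)u^2 - (11/30)u + 2/3
L_2(u) = (u + 5)(u + 1)(u - 4) / [-42] = -(1/42)u^3 - (1/21)u^2 + (19/42)u + 10/21
L_3(u) = (u + 5)(u + 1)(u - 2) / [90] = (1/90)u^3 + (2/45)u^2 - (7/90)u - 1/9
p(u) = 2·L_0 + (-6)·L_1 + (-2)·L_2 + (-3)·L_3
  2·L_0(u) = -(1/126)u^3 + (5/126)u^2 - (1/63)u - 4/63
  (-6)·L_1(u) = -(1/10)u^3 + (1/10)u^2 + (11/5)u - 4
  (-2)·L_2(u) = (1/21)u^3 + (2/21)u^2 - (19/21)u - 20/21
  (-3)·L_3(u) = -(1/30)u^3 - (2/15)u^2 + (7/30)u + 1/3
Adding term by term: -(59/630)u^3 + (32/315)u^2 + (953/630)u - 295/63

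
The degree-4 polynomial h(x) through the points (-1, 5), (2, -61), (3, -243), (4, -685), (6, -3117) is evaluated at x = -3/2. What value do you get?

9/8

Evaluate each Lagrange basis at x = -3/2:
L_0(-3/2) = (-7/2)·(-9/2)·(-11/2)·(-15/2)/[(-3)·(-4)·(-5)·(-7)] = 99/64
L_1(-3/2) = (-1/2)·(-9/2)·(-11/2)·(-15/2)/[(3)·(-1)·(-2)·(-4)] = -495/128
L_2(-3/2) = (-1/2)·(-7/2)·(-11/2)·(-15/2)/[(4)·(1)·(-1)·(-3)] = 385/64
L_3(-3/2) = (-1/2)·(-7/2)·(-9/2)·(-15/2)/[(5)·(2)·(1)·(-2)] = -189/64
L_4(-3/2) = (-1/2)·(-7/2)·(-9/2)·(-11/2)/[(7)·(4)·(3)·(2)] = 33/128
Sum: 5·(99/64) + (-61)·(-495/128) + (-243)·(385/64) + (-685)·(-189/64) + (-3117)·(33/128) = 9/8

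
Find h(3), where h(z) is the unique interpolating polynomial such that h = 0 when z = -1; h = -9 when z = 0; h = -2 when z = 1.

60

Evaluate each Lagrange basis at z = 3:
L_0(3) = (3)·(2)/[(-1)·(-2)] = 3
L_1(3) = (4)·(2)/[(1)·(-1)] = -8
L_2(3) = (4)·(3)/[(2)·(1)] = 6
Sum: 0 + (-9)·(-8) + (-2)·(6) = 60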